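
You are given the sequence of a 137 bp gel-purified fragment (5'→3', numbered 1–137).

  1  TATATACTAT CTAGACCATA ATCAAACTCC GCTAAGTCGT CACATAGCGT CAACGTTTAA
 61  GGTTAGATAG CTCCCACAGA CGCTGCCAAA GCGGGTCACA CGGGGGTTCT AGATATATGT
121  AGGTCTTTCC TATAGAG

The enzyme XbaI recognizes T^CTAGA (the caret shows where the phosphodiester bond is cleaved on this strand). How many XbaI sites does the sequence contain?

2

TCTAGA occurs starting at positions 10, 108.
XbaI cuts at 2 sites.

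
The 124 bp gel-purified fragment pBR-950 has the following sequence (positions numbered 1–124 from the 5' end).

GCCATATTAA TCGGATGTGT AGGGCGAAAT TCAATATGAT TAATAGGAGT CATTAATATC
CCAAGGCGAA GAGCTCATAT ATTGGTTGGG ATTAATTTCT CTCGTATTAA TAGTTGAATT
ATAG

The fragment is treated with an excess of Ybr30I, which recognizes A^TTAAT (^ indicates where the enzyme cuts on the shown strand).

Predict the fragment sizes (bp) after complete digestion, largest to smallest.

39, 33, 18, 15, 13, 6 bp

Ybr30I sites (ATTAAT) start at positions 6, 39, 52, 91, 106.
Ybr30I cuts after the first base of each site, so after positions 6, 39, 52, 91, 106.
Linear molecule, 5 cuts → 6 fragments:
  1–6 → 6 bp
  7–39 → 33 bp
  40–52 → 13 bp
  53–91 → 39 bp
  92–106 → 15 bp
  107–124 → 18 bp
Sorted largest to smallest: 39, 33, 18, 15, 13, 6 bp.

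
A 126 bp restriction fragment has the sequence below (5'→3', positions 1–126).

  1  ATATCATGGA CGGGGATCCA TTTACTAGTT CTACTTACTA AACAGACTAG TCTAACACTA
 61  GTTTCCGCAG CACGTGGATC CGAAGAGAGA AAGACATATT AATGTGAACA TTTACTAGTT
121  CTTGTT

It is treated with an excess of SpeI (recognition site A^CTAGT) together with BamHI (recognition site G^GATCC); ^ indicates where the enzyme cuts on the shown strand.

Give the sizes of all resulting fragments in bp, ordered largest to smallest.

SpeI sites (ACTAGT) start at positions 24, 46, 57, 114.
SpeI cuts after the first base of each site, so after positions 24, 46, 57, 114.
BamHI sites (GGATCC) start at positions 14, 76.
BamHI cuts after the first base of each site, so after positions 14, 76.
Combined cut positions: 14, 24, 46, 57, 76, 114.
Linear molecule, 6 cuts → 7 fragments:
  1–14 → 14 bp
  15–24 → 10 bp
  25–46 → 22 bp
  47–57 → 11 bp
  58–76 → 19 bp
  77–114 → 38 bp
  115–126 → 12 bp
Sorted largest to smallest: 38, 22, 19, 14, 12, 11, 10 bp.

38, 22, 19, 14, 12, 11, 10 bp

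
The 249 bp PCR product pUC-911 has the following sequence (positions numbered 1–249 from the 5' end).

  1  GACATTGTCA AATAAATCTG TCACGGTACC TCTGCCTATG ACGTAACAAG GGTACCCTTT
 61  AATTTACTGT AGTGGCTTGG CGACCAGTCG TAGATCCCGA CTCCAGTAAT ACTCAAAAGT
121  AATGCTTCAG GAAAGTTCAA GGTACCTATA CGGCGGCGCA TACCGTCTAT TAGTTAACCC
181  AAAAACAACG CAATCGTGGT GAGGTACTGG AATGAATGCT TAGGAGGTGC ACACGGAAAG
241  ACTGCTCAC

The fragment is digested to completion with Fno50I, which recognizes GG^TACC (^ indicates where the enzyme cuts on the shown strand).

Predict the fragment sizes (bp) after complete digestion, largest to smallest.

Fno50I sites (GGTACC) start at positions 25, 51, 141.
Fno50I cuts after base 2 of each site, so after positions 26, 52, 142.
Linear molecule, 3 cuts → 4 fragments:
  1–26 → 26 bp
  27–52 → 26 bp
  53–142 → 90 bp
  143–249 → 107 bp
Sorted largest to smallest: 107, 90, 26, 26 bp.

107, 90, 26, 26 bp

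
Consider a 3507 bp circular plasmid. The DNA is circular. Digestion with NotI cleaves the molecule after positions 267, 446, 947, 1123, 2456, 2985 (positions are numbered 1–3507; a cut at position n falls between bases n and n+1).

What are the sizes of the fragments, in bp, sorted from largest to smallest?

Circular molecule, 6 cuts → 6 fragments:
  446 − 267 = 179 bp
  947 − 446 = 501 bp
  1123 − 947 = 176 bp
  2456 − 1123 = 1333 bp
  2985 − 2456 = 529 bp
  wrap: 3507 − 2985 + 267 = 789 bp
Sorted largest to smallest: 1333, 789, 529, 501, 179, 176 bp.

1333, 789, 529, 501, 179, 176 bp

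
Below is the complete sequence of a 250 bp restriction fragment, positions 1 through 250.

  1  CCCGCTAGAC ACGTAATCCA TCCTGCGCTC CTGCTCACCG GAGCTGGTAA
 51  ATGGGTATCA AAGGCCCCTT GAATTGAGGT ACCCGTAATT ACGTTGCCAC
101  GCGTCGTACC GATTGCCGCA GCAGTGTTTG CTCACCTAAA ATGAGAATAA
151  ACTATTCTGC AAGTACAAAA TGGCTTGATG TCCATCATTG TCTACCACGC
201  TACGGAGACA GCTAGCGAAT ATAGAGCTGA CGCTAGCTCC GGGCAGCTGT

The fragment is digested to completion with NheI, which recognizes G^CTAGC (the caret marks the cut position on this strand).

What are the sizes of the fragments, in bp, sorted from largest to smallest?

211, 21, 18 bp

NheI sites (GCTAGC) start at positions 211, 232.
NheI cuts after the first base of each site, so after positions 211, 232.
Linear molecule, 2 cuts → 3 fragments:
  1–211 → 211 bp
  212–232 → 21 bp
  233–250 → 18 bp
Sorted largest to smallest: 211, 21, 18 bp.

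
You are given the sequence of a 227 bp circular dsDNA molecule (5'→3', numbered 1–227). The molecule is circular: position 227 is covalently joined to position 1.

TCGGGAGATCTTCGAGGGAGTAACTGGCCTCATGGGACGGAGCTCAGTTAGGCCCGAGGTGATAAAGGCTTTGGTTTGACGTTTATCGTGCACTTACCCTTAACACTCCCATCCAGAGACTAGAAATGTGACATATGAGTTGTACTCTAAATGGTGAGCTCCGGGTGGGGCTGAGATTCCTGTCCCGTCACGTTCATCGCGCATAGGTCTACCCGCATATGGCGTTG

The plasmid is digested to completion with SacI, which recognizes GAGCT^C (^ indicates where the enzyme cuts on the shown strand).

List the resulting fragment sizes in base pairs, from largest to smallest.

SacI sites (GAGCTC) start at positions 40, 156.
SacI cuts after base 5 of each site (before the last base), so after positions 44, 160.
Circular molecule, 2 cuts → 2 fragments:
  45–160 → 116 bp
  161–227 then 1–44 → 67 + 44 = 111 bp
Sorted largest to smallest: 116, 111 bp.

116, 111 bp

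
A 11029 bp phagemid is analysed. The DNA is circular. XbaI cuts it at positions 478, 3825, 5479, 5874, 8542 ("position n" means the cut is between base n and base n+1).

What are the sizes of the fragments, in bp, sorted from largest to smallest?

Circular molecule, 5 cuts → 5 fragments:
  3825 − 478 = 3347 bp
  5479 − 3825 = 1654 bp
  5874 − 5479 = 395 bp
  8542 − 5874 = 2668 bp
  wrap: 11029 − 8542 + 478 = 2965 bp
Sorted largest to smallest: 3347, 2965, 2668, 1654, 395 bp.

3347, 2965, 2668, 1654, 395 bp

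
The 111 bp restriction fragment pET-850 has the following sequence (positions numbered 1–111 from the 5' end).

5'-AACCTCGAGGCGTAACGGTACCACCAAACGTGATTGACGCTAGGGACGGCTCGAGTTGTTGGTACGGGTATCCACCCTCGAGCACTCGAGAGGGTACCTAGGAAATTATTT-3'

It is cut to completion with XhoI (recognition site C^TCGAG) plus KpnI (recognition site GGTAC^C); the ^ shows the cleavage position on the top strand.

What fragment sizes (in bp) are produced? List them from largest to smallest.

29, 27, 17, 14, 12, 8, 4 bp

XhoI sites (CTCGAG) start at positions 4, 50, 77, 85.
XhoI cuts after the first base of each site, so after positions 4, 50, 77, 85.
KpnI sites (GGTACC) start at positions 17, 93.
KpnI cuts after base 5 of each site (before the last base), so after positions 21, 97.
Combined cut positions: 4, 21, 50, 77, 85, 97.
Linear molecule, 6 cuts → 7 fragments:
  1–4 → 4 bp
  5–21 → 17 bp
  22–50 → 29 bp
  51–77 → 27 bp
  78–85 → 8 bp
  86–97 → 12 bp
  98–111 → 14 bp
Sorted largest to smallest: 29, 27, 17, 14, 12, 8, 4 bp.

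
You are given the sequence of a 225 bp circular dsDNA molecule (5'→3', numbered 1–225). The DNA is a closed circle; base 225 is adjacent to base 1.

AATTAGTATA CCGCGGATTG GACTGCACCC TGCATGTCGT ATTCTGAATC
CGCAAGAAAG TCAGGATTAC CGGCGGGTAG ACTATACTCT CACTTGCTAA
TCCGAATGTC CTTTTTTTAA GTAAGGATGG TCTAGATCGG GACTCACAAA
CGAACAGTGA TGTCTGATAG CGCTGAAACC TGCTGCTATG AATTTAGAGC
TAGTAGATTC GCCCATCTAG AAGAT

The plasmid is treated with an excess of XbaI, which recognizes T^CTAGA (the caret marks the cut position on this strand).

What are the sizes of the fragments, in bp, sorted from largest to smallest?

140, 85 bp

XbaI sites (TCTAGA) start at positions 131, 216.
XbaI cuts after the first base of each site, so after positions 131, 216.
Circular molecule, 2 cuts → 2 fragments:
  132–216 → 85 bp
  217–225 then 1–131 → 9 + 131 = 140 bp
Sorted largest to smallest: 140, 85 bp.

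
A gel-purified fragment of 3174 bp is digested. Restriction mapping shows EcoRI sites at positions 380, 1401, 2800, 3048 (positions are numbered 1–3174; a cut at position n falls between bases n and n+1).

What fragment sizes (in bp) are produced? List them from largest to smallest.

Linear molecule, 4 cuts → 5 fragments:
  380 − 0 = 380 bp
  1401 − 380 = 1021 bp
  2800 − 1401 = 1399 bp
  3048 − 2800 = 248 bp
  3174 − 3048 = 126 bp
Sorted largest to smallest: 1399, 1021, 380, 248, 126 bp.

1399, 1021, 380, 248, 126 bp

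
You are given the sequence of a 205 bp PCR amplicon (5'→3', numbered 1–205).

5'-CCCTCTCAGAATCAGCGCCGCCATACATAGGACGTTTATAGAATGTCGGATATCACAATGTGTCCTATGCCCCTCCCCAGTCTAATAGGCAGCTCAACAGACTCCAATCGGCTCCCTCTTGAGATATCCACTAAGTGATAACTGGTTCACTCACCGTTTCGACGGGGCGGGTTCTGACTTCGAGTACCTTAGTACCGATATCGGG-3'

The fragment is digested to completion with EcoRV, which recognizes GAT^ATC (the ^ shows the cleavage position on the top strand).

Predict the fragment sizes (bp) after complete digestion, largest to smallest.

74, 74, 51, 6 bp

EcoRV sites (GATATC) start at positions 49, 123, 197.
EcoRV cuts after base 3 of each site, so after positions 51, 125, 199.
Linear molecule, 3 cuts → 4 fragments:
  1–51 → 51 bp
  52–125 → 74 bp
  126–199 → 74 bp
  200–205 → 6 bp
Sorted largest to smallest: 74, 74, 51, 6 bp.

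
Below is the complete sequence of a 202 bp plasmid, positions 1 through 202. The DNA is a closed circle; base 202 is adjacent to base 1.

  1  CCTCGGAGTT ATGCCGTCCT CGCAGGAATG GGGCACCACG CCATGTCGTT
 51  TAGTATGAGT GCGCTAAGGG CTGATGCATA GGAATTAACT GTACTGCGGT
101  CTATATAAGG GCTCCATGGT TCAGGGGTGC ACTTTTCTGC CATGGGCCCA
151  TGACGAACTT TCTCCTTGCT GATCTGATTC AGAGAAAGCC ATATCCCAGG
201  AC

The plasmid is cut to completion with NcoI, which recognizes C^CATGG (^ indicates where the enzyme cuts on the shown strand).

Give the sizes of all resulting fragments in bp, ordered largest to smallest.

NcoI sites (CCATGG) start at positions 114, 140.
NcoI cuts after the first base of each site, so after positions 114, 140.
Circular molecule, 2 cuts → 2 fragments:
  115–140 → 26 bp
  141–202 then 1–114 → 62 + 114 = 176 bp
Sorted largest to smallest: 176, 26 bp.

176, 26 bp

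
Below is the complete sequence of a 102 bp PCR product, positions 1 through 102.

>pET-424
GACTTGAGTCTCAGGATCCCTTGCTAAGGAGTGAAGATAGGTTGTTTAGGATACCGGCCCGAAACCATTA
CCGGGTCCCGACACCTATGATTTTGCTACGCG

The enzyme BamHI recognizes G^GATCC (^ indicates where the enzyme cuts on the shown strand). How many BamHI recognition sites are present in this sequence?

1

GGATCC occurs starting at position 14.
BamHI cuts at 1 site.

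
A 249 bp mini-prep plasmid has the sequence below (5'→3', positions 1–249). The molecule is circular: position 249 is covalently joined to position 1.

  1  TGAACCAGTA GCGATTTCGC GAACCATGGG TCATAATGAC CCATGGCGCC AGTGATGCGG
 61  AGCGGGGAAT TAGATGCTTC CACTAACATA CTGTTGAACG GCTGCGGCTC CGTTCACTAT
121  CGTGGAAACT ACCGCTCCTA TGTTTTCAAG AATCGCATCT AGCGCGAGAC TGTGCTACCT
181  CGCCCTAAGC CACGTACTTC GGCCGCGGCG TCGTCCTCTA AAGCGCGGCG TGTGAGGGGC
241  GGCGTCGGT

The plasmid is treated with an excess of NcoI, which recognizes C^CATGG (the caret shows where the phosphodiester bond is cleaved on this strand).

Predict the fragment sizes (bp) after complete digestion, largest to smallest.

232, 17 bp

NcoI sites (CCATGG) start at positions 24, 41.
NcoI cuts after the first base of each site, so after positions 24, 41.
Circular molecule, 2 cuts → 2 fragments:
  25–41 → 17 bp
  42–249 then 1–24 → 208 + 24 = 232 bp
Sorted largest to smallest: 232, 17 bp.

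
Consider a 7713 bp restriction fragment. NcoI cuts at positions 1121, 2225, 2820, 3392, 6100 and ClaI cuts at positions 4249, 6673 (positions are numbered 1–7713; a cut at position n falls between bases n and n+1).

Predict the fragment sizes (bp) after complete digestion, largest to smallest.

Combined cut positions (sorted): 1121, 2225, 2820, 3392, 4249, 6100, 6673.
Linear molecule, 7 cuts → 8 fragments:
  1121 − 0 = 1121 bp
  2225 − 1121 = 1104 bp
  2820 − 2225 = 595 bp
  3392 − 2820 = 572 bp
  4249 − 3392 = 857 bp
  6100 − 4249 = 1851 bp
  6673 − 6100 = 573 bp
  7713 − 6673 = 1040 bp
Sorted largest to smallest: 1851, 1121, 1104, 1040, 857, 595, 573, 572 bp.

1851, 1121, 1104, 1040, 857, 595, 573, 572 bp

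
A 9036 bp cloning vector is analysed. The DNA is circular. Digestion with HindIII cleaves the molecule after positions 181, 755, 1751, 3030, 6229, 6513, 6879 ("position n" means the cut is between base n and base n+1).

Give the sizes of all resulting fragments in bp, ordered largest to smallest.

Circular molecule, 7 cuts → 7 fragments:
  755 − 181 = 574 bp
  1751 − 755 = 996 bp
  3030 − 1751 = 1279 bp
  6229 − 3030 = 3199 bp
  6513 − 6229 = 284 bp
  6879 − 6513 = 366 bp
  wrap: 9036 − 6879 + 181 = 2338 bp
Sorted largest to smallest: 3199, 2338, 1279, 996, 574, 366, 284 bp.

3199, 2338, 1279, 996, 574, 366, 284 bp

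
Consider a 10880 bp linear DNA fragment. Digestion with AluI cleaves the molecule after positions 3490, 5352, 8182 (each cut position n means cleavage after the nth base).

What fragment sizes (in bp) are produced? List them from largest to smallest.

3490, 2830, 2698, 1862 bp

Linear molecule, 3 cuts → 4 fragments:
  3490 − 0 = 3490 bp
  5352 − 3490 = 1862 bp
  8182 − 5352 = 2830 bp
  10880 − 8182 = 2698 bp
Sorted largest to smallest: 3490, 2830, 2698, 1862 bp.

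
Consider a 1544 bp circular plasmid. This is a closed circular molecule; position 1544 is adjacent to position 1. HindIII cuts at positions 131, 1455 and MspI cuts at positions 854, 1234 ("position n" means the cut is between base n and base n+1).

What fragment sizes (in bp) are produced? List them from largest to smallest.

723, 380, 221, 220 bp

Combined cut positions (sorted): 131, 854, 1234, 1455.
Circular molecule, 4 cuts → 4 fragments:
  854 − 131 = 723 bp
  1234 − 854 = 380 bp
  1455 − 1234 = 221 bp
  wrap: 1544 − 1455 + 131 = 220 bp
Sorted largest to smallest: 723, 380, 221, 220 bp.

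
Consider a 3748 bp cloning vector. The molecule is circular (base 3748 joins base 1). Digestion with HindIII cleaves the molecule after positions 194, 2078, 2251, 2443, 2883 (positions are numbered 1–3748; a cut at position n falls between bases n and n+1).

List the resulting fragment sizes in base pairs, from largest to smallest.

1884, 1059, 440, 192, 173 bp

Circular molecule, 5 cuts → 5 fragments:
  2078 − 194 = 1884 bp
  2251 − 2078 = 173 bp
  2443 − 2251 = 192 bp
  2883 − 2443 = 440 bp
  wrap: 3748 − 2883 + 194 = 1059 bp
Sorted largest to smallest: 1884, 1059, 440, 192, 173 bp.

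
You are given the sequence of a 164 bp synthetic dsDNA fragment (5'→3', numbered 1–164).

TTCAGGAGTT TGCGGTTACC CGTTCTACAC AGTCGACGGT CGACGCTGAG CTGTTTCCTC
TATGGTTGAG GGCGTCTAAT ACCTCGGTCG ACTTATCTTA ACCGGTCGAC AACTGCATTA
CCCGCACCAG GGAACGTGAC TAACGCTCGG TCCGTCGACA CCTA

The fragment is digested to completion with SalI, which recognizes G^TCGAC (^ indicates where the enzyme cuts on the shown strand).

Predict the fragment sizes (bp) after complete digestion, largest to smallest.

49, 48, 32, 18, 10, 7 bp

SalI sites (GTCGAC) start at positions 32, 39, 87, 105, 154.
SalI cuts after the first base of each site, so after positions 32, 39, 87, 105, 154.
Linear molecule, 5 cuts → 6 fragments:
  1–32 → 32 bp
  33–39 → 7 bp
  40–87 → 48 bp
  88–105 → 18 bp
  106–154 → 49 bp
  155–164 → 10 bp
Sorted largest to smallest: 49, 48, 32, 18, 10, 7 bp.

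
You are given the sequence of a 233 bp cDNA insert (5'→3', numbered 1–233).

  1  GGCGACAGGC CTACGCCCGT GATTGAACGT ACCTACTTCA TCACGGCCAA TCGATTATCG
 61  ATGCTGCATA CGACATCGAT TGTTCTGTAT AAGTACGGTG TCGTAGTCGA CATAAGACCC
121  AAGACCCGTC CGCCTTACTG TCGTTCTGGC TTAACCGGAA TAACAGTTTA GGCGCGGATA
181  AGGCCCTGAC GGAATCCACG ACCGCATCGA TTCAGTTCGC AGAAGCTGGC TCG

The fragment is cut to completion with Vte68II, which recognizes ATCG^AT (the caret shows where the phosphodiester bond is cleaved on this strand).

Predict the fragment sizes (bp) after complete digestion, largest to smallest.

Vte68II sites (ATCGAT) start at positions 50, 57, 75, 206.
Vte68II cuts after base 4 of each site, so after positions 53, 60, 78, 209.
Linear molecule, 4 cuts → 5 fragments:
  1–53 → 53 bp
  54–60 → 7 bp
  61–78 → 18 bp
  79–209 → 131 bp
  210–233 → 24 bp
Sorted largest to smallest: 131, 53, 24, 18, 7 bp.

131, 53, 24, 18, 7 bp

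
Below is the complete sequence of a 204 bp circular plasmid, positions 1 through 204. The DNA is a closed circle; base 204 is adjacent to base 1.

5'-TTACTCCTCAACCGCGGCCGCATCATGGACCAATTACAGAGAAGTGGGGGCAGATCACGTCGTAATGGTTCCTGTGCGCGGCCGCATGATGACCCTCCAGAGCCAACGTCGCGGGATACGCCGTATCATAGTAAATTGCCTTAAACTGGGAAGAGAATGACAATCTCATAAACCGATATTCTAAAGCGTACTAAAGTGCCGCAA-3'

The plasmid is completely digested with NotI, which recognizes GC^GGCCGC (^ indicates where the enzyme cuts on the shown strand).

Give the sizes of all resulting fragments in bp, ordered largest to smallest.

NotI sites (GCGGCCGC) start at positions 14, 78.
NotI cuts after base 2 of each site, so after positions 15, 79.
Circular molecule, 2 cuts → 2 fragments:
  16–79 → 64 bp
  80–204 then 1–15 → 125 + 15 = 140 bp
Sorted largest to smallest: 140, 64 bp.

140, 64 bp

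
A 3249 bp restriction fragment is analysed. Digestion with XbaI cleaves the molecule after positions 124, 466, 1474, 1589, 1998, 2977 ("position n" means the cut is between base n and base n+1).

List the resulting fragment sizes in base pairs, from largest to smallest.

Linear molecule, 6 cuts → 7 fragments:
  124 − 0 = 124 bp
  466 − 124 = 342 bp
  1474 − 466 = 1008 bp
  1589 − 1474 = 115 bp
  1998 − 1589 = 409 bp
  2977 − 1998 = 979 bp
  3249 − 2977 = 272 bp
Sorted largest to smallest: 1008, 979, 409, 342, 272, 124, 115 bp.

1008, 979, 409, 342, 272, 124, 115 bp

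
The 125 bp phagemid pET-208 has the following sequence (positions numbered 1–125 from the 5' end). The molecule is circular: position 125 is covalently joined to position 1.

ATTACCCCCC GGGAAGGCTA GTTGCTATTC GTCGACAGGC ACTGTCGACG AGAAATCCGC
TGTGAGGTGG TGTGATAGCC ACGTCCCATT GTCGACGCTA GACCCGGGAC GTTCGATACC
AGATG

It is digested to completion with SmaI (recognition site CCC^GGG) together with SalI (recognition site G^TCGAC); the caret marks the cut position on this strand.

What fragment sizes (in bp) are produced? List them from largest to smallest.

47, 30, 21, 14, 13 bp

SmaI sites (CCCGGG) start at positions 8, 103.
SmaI cuts after base 3 of each site, so after positions 10, 105.
SalI sites (GTCGAC) start at positions 31, 44, 91.
SalI cuts after the first base of each site, so after positions 31, 44, 91.
Combined cut positions: 10, 31, 44, 91, 105.
Circular molecule, 5 cuts → 5 fragments:
  11–31 → 21 bp
  32–44 → 13 bp
  45–91 → 47 bp
  92–105 → 14 bp
  106–125 then 1–10 → 20 + 10 = 30 bp
Sorted largest to smallest: 47, 30, 21, 14, 13 bp.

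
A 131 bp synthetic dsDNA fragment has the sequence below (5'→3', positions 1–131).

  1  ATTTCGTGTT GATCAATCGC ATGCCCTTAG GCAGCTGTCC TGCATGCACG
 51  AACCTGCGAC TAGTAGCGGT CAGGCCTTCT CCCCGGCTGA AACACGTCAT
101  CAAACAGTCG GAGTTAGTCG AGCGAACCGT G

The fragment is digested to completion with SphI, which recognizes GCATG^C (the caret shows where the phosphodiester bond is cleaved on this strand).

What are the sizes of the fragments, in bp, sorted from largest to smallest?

SphI sites (GCATGC) start at positions 19, 42.
SphI cuts after base 5 of each site (before the last base), so after positions 23, 46.
Linear molecule, 2 cuts → 3 fragments:
  1–23 → 23 bp
  24–46 → 23 bp
  47–131 → 85 bp
Sorted largest to smallest: 85, 23, 23 bp.

85, 23, 23 bp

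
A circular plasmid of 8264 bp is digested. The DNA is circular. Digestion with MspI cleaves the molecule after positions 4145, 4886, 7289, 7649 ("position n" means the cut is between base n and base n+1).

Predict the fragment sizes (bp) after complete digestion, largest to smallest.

4760, 2403, 741, 360 bp

Circular molecule, 4 cuts → 4 fragments:
  4886 − 4145 = 741 bp
  7289 − 4886 = 2403 bp
  7649 − 7289 = 360 bp
  wrap: 8264 − 7649 + 4145 = 4760 bp
Sorted largest to smallest: 4760, 2403, 741, 360 bp.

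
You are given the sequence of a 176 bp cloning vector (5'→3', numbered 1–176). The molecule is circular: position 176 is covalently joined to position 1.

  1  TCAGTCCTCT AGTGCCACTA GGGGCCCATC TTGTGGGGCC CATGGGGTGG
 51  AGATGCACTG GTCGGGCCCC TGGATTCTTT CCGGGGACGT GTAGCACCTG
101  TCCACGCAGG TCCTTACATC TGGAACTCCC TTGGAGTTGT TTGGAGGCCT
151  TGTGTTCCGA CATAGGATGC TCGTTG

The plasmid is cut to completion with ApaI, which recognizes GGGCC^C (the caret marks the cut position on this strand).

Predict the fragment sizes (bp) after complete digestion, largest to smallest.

134, 28, 14 bp

ApaI sites (GGGCCC) start at positions 22, 36, 64.
ApaI cuts after base 5 of each site (before the last base), so after positions 26, 40, 68.
Circular molecule, 3 cuts → 3 fragments:
  27–40 → 14 bp
  41–68 → 28 bp
  69–176 then 1–26 → 108 + 26 = 134 bp
Sorted largest to smallest: 134, 28, 14 bp.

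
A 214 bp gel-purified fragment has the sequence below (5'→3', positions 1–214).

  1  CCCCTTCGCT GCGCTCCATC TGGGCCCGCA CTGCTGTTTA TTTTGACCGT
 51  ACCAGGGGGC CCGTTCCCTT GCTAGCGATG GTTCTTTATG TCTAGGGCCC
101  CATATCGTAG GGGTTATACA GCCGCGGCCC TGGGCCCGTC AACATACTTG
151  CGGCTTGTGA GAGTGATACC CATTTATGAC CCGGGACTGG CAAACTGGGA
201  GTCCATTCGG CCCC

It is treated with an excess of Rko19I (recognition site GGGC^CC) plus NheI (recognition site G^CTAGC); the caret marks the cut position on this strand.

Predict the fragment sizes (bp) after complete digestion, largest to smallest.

79, 37, 35, 27, 25, 11 bp

Rko19I sites (GGGCCC) start at positions 22, 57, 95, 132.
Rko19I cuts after base 4 of each site, so after positions 25, 60, 98, 135.
The NheI site (GCTAGC) starts at position 71.
NheI cuts after the first base of each site, so after position 71.
Combined cut positions: 25, 60, 71, 98, 135.
Linear molecule, 5 cuts → 6 fragments:
  1–25 → 25 bp
  26–60 → 35 bp
  61–71 → 11 bp
  72–98 → 27 bp
  99–135 → 37 bp
  136–214 → 79 bp
Sorted largest to smallest: 79, 37, 35, 27, 25, 11 bp.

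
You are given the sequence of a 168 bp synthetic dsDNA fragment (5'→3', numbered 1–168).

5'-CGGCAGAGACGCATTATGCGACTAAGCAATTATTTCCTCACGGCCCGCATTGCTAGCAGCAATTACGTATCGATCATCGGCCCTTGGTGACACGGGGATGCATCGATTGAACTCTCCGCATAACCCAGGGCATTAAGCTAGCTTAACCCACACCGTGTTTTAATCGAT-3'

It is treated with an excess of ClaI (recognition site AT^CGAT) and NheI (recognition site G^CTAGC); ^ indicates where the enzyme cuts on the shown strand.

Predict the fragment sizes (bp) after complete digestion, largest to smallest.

ClaI sites (ATCGAT) start at positions 69, 102, 163.
ClaI cuts after base 2 of each site, so after positions 70, 103, 164.
NheI sites (GCTAGC) start at positions 52, 137.
NheI cuts after the first base of each site, so after positions 52, 137.
Combined cut positions: 52, 70, 103, 137, 164.
Linear molecule, 5 cuts → 6 fragments:
  1–52 → 52 bp
  53–70 → 18 bp
  71–103 → 33 bp
  104–137 → 34 bp
  138–164 → 27 bp
  165–168 → 4 bp
Sorted largest to smallest: 52, 34, 33, 27, 18, 4 bp.

52, 34, 33, 27, 18, 4 bp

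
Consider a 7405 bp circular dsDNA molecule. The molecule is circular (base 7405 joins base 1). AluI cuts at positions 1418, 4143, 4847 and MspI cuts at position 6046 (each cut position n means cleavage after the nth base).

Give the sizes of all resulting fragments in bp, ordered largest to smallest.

2777, 2725, 1199, 704 bp

Combined cut positions (sorted): 1418, 4143, 4847, 6046.
Circular molecule, 4 cuts → 4 fragments:
  4143 − 1418 = 2725 bp
  4847 − 4143 = 704 bp
  6046 − 4847 = 1199 bp
  wrap: 7405 − 6046 + 1418 = 2777 bp
Sorted largest to smallest: 2777, 2725, 1199, 704 bp.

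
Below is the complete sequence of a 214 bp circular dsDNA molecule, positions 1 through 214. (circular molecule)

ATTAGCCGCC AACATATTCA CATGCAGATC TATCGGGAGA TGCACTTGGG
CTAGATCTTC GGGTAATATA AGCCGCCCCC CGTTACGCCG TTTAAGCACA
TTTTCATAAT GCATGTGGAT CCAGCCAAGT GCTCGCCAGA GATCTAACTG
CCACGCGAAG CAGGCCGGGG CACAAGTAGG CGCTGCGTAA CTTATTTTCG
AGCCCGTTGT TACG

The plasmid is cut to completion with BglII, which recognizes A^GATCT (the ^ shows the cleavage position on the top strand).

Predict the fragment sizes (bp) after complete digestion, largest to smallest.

BglII sites (AGATCT) start at positions 26, 53, 140.
BglII cuts after the first base of each site, so after positions 26, 53, 140.
Circular molecule, 3 cuts → 3 fragments:
  27–53 → 27 bp
  54–140 → 87 bp
  141–214 then 1–26 → 74 + 26 = 100 bp
Sorted largest to smallest: 100, 87, 27 bp.

100, 87, 27 bp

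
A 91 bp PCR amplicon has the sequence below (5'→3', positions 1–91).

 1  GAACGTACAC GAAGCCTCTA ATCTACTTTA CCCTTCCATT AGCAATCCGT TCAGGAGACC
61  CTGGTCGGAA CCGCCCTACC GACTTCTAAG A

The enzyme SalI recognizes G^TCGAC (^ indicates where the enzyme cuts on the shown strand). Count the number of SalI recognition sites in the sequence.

0

No occurrence of GTCGAC is present in the sequence.
SalI does not cut: 0 sites.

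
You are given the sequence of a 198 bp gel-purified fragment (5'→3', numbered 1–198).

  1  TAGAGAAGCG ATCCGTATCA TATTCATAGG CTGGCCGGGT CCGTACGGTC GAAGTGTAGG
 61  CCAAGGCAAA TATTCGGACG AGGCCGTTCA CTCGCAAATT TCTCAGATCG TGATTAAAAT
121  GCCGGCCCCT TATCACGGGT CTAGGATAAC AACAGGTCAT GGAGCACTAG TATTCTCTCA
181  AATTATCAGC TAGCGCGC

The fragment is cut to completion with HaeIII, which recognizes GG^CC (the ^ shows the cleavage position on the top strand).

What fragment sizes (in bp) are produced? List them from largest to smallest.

HaeIII sites (GGCC) start at positions 33, 59, 82, 124.
HaeIII cuts after base 2 of each site, so after positions 34, 60, 83, 125.
Linear molecule, 4 cuts → 5 fragments:
  1–34 → 34 bp
  35–60 → 26 bp
  61–83 → 23 bp
  84–125 → 42 bp
  126–198 → 73 bp
Sorted largest to smallest: 73, 42, 34, 26, 23 bp.

73, 42, 34, 26, 23 bp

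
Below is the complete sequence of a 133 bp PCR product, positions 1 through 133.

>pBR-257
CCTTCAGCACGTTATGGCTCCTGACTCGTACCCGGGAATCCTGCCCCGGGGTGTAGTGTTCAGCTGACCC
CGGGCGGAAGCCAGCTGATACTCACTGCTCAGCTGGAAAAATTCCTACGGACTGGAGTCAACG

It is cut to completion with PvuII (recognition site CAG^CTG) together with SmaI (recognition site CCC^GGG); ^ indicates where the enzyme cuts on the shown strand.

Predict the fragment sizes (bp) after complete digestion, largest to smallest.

33, 31, 18, 16, 14, 13, 8 bp

PvuII sites (CAGCTG) start at positions 61, 82, 100.
PvuII cuts after base 3 of each site, so after positions 63, 84, 102.
SmaI sites (CCCGGG) start at positions 31, 45, 69.
SmaI cuts after base 3 of each site, so after positions 33, 47, 71.
Combined cut positions: 33, 47, 63, 71, 84, 102.
Linear molecule, 6 cuts → 7 fragments:
  1–33 → 33 bp
  34–47 → 14 bp
  48–63 → 16 bp
  64–71 → 8 bp
  72–84 → 13 bp
  85–102 → 18 bp
  103–133 → 31 bp
Sorted largest to smallest: 33, 31, 18, 16, 14, 13, 8 bp.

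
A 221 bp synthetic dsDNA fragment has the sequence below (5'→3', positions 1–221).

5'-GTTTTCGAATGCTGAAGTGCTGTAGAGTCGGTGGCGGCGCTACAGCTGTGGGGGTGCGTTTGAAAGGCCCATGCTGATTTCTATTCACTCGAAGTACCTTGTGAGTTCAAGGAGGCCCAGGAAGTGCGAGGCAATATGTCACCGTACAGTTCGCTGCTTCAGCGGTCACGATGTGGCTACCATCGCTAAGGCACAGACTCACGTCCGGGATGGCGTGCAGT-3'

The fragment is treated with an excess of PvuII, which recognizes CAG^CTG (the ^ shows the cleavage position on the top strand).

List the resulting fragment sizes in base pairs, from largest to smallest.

176, 45 bp

The PvuII site (CAGCTG) starts at position 43.
PvuII cuts after base 3 of each site, so after position 45.
Linear molecule, 1 cut → 2 fragments:
  1–45 → 45 bp
  46–221 → 176 bp
Sorted largest to smallest: 176, 45 bp.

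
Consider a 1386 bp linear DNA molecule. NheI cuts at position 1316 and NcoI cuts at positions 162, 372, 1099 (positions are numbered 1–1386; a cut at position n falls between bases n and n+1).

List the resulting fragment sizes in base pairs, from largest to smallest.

Combined cut positions (sorted): 162, 372, 1099, 1316.
Linear molecule, 4 cuts → 5 fragments:
  162 − 0 = 162 bp
  372 − 162 = 210 bp
  1099 − 372 = 727 bp
  1316 − 1099 = 217 bp
  1386 − 1316 = 70 bp
Sorted largest to smallest: 727, 217, 210, 162, 70 bp.

727, 217, 210, 162, 70 bp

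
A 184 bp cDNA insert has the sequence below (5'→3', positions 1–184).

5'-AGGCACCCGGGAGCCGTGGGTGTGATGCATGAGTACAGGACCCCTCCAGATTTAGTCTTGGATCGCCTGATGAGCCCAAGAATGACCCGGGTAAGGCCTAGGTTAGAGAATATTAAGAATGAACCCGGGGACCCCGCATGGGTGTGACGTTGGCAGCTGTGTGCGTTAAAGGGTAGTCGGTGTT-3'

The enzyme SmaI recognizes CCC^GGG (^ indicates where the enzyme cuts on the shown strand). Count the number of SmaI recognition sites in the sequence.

CCCGGG occurs starting at positions 6, 86, 124.
SmaI cuts at 3 sites.

3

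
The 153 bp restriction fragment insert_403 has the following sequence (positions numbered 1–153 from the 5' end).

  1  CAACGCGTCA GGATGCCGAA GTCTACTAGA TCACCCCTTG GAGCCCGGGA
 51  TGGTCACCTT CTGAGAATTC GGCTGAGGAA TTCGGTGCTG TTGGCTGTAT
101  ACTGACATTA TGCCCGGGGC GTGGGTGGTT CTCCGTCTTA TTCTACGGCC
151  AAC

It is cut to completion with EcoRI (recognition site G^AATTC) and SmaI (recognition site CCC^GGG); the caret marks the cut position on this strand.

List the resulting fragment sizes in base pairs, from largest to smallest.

EcoRI sites (GAATTC) start at positions 65, 78.
EcoRI cuts after the first base of each site, so after positions 65, 78.
SmaI sites (CCCGGG) start at positions 44, 113.
SmaI cuts after base 3 of each site, so after positions 46, 115.
Combined cut positions: 46, 65, 78, 115.
Linear molecule, 4 cuts → 5 fragments:
  1–46 → 46 bp
  47–65 → 19 bp
  66–78 → 13 bp
  79–115 → 37 bp
  116–153 → 38 bp
Sorted largest to smallest: 46, 38, 37, 19, 13 bp.

46, 38, 37, 19, 13 bp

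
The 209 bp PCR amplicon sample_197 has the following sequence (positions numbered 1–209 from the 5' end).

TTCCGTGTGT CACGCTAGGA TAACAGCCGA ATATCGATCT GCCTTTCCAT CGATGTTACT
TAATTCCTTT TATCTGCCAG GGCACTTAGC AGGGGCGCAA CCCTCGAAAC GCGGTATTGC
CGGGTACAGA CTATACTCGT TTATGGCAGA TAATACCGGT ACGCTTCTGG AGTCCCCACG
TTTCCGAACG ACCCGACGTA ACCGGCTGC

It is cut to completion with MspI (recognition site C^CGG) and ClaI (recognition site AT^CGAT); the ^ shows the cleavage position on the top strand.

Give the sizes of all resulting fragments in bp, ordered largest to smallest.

MspI sites (CCGG) start at positions 120, 156, 202.
MspI cuts after the first base of each site, so after positions 120, 156, 202.
ClaI sites (ATCGAT) start at positions 33, 49.
ClaI cuts after base 2 of each site, so after positions 34, 50.
Combined cut positions: 34, 50, 120, 156, 202.
Linear molecule, 5 cuts → 6 fragments:
  1–34 → 34 bp
  35–50 → 16 bp
  51–120 → 70 bp
  121–156 → 36 bp
  157–202 → 46 bp
  203–209 → 7 bp
Sorted largest to smallest: 70, 46, 36, 34, 16, 7 bp.

70, 46, 36, 34, 16, 7 bp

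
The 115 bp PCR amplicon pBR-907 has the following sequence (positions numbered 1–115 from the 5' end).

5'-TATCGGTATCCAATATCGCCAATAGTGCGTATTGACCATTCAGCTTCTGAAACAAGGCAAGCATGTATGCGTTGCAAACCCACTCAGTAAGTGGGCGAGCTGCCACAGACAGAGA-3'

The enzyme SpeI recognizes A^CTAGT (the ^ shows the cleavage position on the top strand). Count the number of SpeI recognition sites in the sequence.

No occurrence of ACTAGT is present in the sequence.
SpeI does not cut: 0 sites.

0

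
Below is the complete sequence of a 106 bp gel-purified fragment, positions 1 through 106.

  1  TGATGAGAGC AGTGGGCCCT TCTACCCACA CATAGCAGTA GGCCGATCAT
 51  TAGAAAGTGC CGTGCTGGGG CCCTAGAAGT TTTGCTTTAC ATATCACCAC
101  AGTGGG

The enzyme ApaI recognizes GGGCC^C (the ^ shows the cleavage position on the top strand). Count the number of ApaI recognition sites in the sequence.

2

GGGCCC occurs starting at positions 14, 68.
ApaI cuts at 2 sites.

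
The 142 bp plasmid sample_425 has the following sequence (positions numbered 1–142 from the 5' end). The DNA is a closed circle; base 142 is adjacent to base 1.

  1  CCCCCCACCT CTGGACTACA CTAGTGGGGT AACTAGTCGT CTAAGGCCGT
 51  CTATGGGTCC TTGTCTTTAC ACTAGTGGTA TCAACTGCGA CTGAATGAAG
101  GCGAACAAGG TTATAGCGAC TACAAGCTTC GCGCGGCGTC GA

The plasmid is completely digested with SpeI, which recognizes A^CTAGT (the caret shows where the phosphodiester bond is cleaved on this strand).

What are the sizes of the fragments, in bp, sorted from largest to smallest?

91, 39, 12 bp

SpeI sites (ACTAGT) start at positions 20, 32, 71.
SpeI cuts after the first base of each site, so after positions 20, 32, 71.
Circular molecule, 3 cuts → 3 fragments:
  21–32 → 12 bp
  33–71 → 39 bp
  72–142 then 1–20 → 71 + 20 = 91 bp
Sorted largest to smallest: 91, 39, 12 bp.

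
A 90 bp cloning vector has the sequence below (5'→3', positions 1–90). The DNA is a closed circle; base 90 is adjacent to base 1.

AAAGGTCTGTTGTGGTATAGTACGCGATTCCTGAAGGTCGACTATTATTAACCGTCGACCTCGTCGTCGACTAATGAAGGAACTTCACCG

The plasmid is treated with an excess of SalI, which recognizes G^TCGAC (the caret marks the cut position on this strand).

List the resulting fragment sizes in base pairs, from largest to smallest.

61, 17, 12 bp

SalI sites (GTCGAC) start at positions 37, 54, 66.
SalI cuts after the first base of each site, so after positions 37, 54, 66.
Circular molecule, 3 cuts → 3 fragments:
  38–54 → 17 bp
  55–66 → 12 bp
  67–90 then 1–37 → 24 + 37 = 61 bp
Sorted largest to smallest: 61, 17, 12 bp.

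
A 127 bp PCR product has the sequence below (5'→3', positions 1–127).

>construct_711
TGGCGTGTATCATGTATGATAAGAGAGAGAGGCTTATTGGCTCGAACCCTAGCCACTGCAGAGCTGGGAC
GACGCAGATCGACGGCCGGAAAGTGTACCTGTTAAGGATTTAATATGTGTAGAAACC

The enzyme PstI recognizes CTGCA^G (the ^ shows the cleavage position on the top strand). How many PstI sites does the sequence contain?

CTGCAG occurs starting at position 56.
PstI cuts at 1 site.

1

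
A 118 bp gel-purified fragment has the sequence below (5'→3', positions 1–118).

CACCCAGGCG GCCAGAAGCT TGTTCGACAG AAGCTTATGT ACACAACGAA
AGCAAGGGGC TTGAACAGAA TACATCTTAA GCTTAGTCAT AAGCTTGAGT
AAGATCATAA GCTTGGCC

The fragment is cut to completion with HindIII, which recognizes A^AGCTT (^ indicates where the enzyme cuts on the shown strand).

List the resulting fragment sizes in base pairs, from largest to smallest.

HindIII sites (AAGCTT) start at positions 16, 31, 79, 91, 109.
HindIII cuts after the first base of each site, so after positions 16, 31, 79, 91, 109.
Linear molecule, 5 cuts → 6 fragments:
  1–16 → 16 bp
  17–31 → 15 bp
  32–79 → 48 bp
  80–91 → 12 bp
  92–109 → 18 bp
  110–118 → 9 bp
Sorted largest to smallest: 48, 18, 16, 15, 12, 9 bp.

48, 18, 16, 15, 12, 9 bp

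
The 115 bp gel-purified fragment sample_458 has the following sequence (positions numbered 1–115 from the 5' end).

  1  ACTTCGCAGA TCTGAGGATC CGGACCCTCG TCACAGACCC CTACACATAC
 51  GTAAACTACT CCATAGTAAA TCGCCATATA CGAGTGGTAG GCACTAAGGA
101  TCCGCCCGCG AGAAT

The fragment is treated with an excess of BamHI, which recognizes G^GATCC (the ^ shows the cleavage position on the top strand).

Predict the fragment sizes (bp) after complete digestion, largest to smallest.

82, 17, 16 bp

BamHI sites (GGATCC) start at positions 16, 98.
BamHI cuts after the first base of each site, so after positions 16, 98.
Linear molecule, 2 cuts → 3 fragments:
  1–16 → 16 bp
  17–98 → 82 bp
  99–115 → 17 bp
Sorted largest to smallest: 82, 17, 16 bp.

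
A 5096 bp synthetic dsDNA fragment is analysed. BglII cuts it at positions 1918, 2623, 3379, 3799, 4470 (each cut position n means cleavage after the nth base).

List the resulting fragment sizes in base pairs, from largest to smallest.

Linear molecule, 5 cuts → 6 fragments:
  1918 − 0 = 1918 bp
  2623 − 1918 = 705 bp
  3379 − 2623 = 756 bp
  3799 − 3379 = 420 bp
  4470 − 3799 = 671 bp
  5096 − 4470 = 626 bp
Sorted largest to smallest: 1918, 756, 705, 671, 626, 420 bp.

1918, 756, 705, 671, 626, 420 bp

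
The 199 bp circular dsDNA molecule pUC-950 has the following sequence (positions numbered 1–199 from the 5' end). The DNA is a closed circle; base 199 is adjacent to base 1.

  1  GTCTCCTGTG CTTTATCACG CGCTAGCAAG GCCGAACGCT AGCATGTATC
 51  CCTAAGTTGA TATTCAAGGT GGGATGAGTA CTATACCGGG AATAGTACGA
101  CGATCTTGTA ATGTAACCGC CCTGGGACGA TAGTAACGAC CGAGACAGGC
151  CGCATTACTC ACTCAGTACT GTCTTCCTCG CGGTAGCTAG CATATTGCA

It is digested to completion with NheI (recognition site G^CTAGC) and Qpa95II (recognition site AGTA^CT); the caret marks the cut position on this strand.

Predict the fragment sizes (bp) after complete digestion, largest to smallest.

NheI sites (GCTAGC) start at positions 22, 38, 186.
NheI cuts after the first base of each site, so after positions 22, 38, 186.
Qpa95II sites (AGTACT) start at positions 77, 165.
Qpa95II cuts after base 4 of each site, so after positions 80, 168.
Combined cut positions: 22, 38, 80, 168, 186.
Circular molecule, 5 cuts → 5 fragments:
  23–38 → 16 bp
  39–80 → 42 bp
  81–168 → 88 bp
  169–186 → 18 bp
  187–199 then 1–22 → 13 + 22 = 35 bp
Sorted largest to smallest: 88, 42, 35, 18, 16 bp.

88, 42, 35, 18, 16 bp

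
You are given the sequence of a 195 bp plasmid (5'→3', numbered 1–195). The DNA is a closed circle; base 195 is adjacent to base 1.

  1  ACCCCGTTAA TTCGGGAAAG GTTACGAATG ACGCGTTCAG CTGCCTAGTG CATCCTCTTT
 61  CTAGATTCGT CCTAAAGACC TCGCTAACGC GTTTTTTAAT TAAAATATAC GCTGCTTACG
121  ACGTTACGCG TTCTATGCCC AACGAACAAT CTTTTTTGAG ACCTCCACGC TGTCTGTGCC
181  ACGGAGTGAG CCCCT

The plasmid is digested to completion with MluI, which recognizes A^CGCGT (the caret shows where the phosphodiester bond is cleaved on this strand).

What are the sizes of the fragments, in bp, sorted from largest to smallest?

MluI sites (ACGCGT) start at positions 31, 87, 126.
MluI cuts after the first base of each site, so after positions 31, 87, 126.
Circular molecule, 3 cuts → 3 fragments:
  32–87 → 56 bp
  88–126 → 39 bp
  127–195 then 1–31 → 69 + 31 = 100 bp
Sorted largest to smallest: 100, 56, 39 bp.

100, 56, 39 bp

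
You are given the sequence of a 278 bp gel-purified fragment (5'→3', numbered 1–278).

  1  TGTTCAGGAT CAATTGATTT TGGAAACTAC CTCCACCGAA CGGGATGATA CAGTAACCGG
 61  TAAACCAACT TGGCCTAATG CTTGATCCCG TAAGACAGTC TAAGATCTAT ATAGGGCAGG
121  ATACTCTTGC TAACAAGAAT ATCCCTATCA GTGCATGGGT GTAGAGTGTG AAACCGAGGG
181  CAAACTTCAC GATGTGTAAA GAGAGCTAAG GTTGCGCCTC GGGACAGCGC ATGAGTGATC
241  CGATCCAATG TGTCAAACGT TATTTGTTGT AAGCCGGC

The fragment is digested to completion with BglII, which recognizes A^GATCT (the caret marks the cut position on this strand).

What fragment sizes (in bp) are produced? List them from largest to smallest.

175, 103 bp

The BglII site (AGATCT) starts at position 103.
BglII cuts after the first base of each site, so after position 103.
Linear molecule, 1 cut → 2 fragments:
  1–103 → 103 bp
  104–278 → 175 bp
Sorted largest to smallest: 175, 103 bp.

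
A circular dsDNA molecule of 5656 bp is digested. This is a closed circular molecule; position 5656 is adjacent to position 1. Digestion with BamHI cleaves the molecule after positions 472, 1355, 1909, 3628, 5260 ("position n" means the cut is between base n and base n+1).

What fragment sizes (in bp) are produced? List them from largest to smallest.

1719, 1632, 883, 868, 554 bp

Circular molecule, 5 cuts → 5 fragments:
  1355 − 472 = 883 bp
  1909 − 1355 = 554 bp
  3628 − 1909 = 1719 bp
  5260 − 3628 = 1632 bp
  wrap: 5656 − 5260 + 472 = 868 bp
Sorted largest to smallest: 1719, 1632, 883, 868, 554 bp.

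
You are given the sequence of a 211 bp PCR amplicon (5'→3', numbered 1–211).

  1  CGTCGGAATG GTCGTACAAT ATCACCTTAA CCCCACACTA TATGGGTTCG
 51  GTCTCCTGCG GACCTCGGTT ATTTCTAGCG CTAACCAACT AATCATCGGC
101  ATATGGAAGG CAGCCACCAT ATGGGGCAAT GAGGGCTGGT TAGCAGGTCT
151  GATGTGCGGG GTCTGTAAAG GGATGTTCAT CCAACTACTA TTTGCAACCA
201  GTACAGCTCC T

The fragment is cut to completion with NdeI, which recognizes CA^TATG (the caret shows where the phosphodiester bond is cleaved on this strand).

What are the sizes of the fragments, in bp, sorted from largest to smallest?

101, 92, 18 bp

NdeI sites (CATATG) start at positions 100, 118.
NdeI cuts after base 2 of each site, so after positions 101, 119.
Linear molecule, 2 cuts → 3 fragments:
  1–101 → 101 bp
  102–119 → 18 bp
  120–211 → 92 bp
Sorted largest to smallest: 101, 92, 18 bp.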